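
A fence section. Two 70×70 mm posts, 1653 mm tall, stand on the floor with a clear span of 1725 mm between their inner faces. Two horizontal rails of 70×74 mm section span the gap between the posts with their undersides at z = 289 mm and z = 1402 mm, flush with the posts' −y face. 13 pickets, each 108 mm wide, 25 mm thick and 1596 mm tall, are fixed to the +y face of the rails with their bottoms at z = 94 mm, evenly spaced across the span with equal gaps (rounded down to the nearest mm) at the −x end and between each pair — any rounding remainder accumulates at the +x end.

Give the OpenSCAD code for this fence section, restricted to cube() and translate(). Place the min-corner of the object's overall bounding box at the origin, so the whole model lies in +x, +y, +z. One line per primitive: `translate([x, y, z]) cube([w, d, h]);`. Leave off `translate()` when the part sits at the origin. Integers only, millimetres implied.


cube([70, 70, 1653]);
translate([1795, 0, 0]) cube([70, 70, 1653]);
translate([70, 0, 289]) cube([1725, 70, 74]);
translate([70, 0, 1402]) cube([1725, 70, 74]);
translate([92, 70, 94]) cube([108, 25, 1596]);
translate([222, 70, 94]) cube([108, 25, 1596]);
translate([352, 70, 94]) cube([108, 25, 1596]);
translate([482, 70, 94]) cube([108, 25, 1596]);
translate([612, 70, 94]) cube([108, 25, 1596]);
translate([742, 70, 94]) cube([108, 25, 1596]);
translate([872, 70, 94]) cube([108, 25, 1596]);
translate([1002, 70, 94]) cube([108, 25, 1596]);
translate([1132, 70, 94]) cube([108, 25, 1596]);
translate([1262, 70, 94]) cube([108, 25, 1596]);
translate([1392, 70, 94]) cube([108, 25, 1596]);
translate([1522, 70, 94]) cube([108, 25, 1596]);
translate([1652, 70, 94]) cube([108, 25, 1596]);


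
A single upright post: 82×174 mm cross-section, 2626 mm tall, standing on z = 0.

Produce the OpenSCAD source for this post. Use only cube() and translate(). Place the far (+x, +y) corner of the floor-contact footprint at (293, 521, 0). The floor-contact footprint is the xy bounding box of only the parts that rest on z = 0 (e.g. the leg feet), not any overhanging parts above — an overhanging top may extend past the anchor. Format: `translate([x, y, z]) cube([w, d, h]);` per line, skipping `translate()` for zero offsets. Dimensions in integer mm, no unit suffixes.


translate([211, 347, 0]) cube([82, 174, 2626]);


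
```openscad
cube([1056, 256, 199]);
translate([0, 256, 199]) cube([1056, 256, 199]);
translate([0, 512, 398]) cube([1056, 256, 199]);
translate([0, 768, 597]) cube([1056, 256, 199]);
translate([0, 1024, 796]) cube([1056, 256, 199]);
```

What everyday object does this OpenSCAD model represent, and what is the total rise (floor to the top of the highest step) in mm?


A staircase. The total rise is 995 mm.

5 identical blocks, each offset up and back from the previous — a staircase. Each step is 199 mm tall and there are 5 of them, so the total rise is 5 × 199 = 995 mm.


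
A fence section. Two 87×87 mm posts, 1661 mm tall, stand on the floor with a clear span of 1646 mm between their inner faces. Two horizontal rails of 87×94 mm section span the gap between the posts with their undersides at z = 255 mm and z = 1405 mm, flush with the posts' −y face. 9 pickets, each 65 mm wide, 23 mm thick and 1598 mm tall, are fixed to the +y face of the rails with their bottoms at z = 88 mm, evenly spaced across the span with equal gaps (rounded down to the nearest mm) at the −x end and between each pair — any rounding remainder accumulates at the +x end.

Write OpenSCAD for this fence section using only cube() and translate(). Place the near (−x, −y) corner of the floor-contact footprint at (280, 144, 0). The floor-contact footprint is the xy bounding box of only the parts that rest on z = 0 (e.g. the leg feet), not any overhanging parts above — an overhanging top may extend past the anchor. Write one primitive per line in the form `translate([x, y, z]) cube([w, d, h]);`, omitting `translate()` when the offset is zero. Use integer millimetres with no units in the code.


translate([280, 144, 0]) cube([87, 87, 1661]);
translate([2013, 144, 0]) cube([87, 87, 1661]);
translate([367, 144, 255]) cube([1646, 87, 94]);
translate([367, 144, 1405]) cube([1646, 87, 94]);
translate([473, 231, 88]) cube([65, 23, 1598]);
translate([644, 231, 88]) cube([65, 23, 1598]);
translate([815, 231, 88]) cube([65, 23, 1598]);
translate([986, 231, 88]) cube([65, 23, 1598]);
translate([1157, 231, 88]) cube([65, 23, 1598]);
translate([1328, 231, 88]) cube([65, 23, 1598]);
translate([1499, 231, 88]) cube([65, 23, 1598]);
translate([1670, 231, 88]) cube([65, 23, 1598]);
translate([1841, 231, 88]) cube([65, 23, 1598]);


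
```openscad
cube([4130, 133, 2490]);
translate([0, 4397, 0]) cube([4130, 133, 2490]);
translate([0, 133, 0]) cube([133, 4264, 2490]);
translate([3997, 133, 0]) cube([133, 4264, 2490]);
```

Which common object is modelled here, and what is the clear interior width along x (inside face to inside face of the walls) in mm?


A house (or room) frame. The interior width is 3864 mm.

Four 2490 mm walls enclosing a rectangle with no floor or roof — a room or house frame. Outside width is 4130 mm and wall thickness is 133 mm, so the interior width is 4130 − 2 × 133 = 3864 mm.


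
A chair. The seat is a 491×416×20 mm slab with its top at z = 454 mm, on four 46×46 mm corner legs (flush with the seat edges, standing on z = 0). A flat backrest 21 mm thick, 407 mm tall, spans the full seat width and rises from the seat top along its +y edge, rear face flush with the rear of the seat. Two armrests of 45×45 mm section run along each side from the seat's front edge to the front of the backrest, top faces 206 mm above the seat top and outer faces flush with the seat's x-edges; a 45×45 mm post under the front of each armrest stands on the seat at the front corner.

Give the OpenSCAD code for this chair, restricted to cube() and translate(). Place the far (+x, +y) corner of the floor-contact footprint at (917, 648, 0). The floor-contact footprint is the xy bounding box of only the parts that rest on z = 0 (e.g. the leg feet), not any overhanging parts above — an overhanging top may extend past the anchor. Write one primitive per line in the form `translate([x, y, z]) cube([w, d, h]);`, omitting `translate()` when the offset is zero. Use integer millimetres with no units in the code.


translate([426, 232, 434]) cube([491, 416, 20]);
translate([426, 232, 0]) cube([46, 46, 434]);
translate([871, 232, 0]) cube([46, 46, 434]);
translate([426, 602, 0]) cube([46, 46, 434]);
translate([871, 602, 0]) cube([46, 46, 434]);
translate([426, 627, 454]) cube([491, 21, 407]);
translate([426, 232, 615]) cube([45, 395, 45]);
translate([872, 232, 615]) cube([45, 395, 45]);
translate([426, 232, 454]) cube([45, 45, 161]);
translate([872, 232, 454]) cube([45, 45, 161]);


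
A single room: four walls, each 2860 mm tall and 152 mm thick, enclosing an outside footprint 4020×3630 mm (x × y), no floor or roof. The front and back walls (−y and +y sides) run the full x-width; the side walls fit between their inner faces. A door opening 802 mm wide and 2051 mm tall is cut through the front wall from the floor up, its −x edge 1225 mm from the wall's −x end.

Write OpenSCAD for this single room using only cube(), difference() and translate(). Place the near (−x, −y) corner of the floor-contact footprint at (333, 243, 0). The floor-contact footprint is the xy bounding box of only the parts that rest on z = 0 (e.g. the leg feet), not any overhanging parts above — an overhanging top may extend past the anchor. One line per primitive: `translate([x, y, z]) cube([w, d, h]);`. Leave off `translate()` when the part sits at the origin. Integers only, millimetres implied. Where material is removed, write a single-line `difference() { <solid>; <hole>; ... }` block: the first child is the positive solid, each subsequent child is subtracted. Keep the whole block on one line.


difference() { translate([333, 243, 0]) cube([4020, 152, 2860]); translate([1558, 243, 0]) cube([802, 152, 2051]); }
translate([333, 3721, 0]) cube([4020, 152, 2860]);
translate([333, 395, 0]) cube([152, 3326, 2860]);
translate([4201, 395, 0]) cube([152, 3326, 2860]);


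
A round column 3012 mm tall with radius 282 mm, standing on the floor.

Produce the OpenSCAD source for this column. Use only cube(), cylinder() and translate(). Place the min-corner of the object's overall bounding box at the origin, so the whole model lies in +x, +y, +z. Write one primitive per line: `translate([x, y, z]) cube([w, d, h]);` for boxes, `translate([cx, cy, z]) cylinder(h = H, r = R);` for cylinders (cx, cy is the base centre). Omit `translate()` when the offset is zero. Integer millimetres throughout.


translate([282, 282, 0]) cylinder(h = 3012, r = 282);


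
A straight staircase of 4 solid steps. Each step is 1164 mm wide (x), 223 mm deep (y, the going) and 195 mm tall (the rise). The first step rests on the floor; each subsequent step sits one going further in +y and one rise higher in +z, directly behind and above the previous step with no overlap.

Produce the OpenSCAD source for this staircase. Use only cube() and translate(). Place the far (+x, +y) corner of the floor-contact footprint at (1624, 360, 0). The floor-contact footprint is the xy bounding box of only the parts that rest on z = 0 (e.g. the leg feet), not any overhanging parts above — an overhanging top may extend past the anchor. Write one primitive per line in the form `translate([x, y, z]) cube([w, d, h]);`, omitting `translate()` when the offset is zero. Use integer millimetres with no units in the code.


translate([460, 137, 0]) cube([1164, 223, 195]);
translate([460, 360, 195]) cube([1164, 223, 195]);
translate([460, 583, 390]) cube([1164, 223, 195]);
translate([460, 806, 585]) cube([1164, 223, 195]);


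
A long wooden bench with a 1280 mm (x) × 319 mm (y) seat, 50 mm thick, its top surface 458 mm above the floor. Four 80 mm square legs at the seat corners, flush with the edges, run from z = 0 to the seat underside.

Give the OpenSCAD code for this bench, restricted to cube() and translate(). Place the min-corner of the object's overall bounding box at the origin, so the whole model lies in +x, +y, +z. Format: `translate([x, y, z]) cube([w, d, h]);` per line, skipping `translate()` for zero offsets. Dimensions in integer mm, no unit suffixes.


translate([0, 0, 408]) cube([1280, 319, 50]);
cube([80, 80, 408]);
translate([0, 239, 0]) cube([80, 80, 408]);
translate([1200, 0, 0]) cube([80, 80, 408]);
translate([1200, 239, 0]) cube([80, 80, 408]);


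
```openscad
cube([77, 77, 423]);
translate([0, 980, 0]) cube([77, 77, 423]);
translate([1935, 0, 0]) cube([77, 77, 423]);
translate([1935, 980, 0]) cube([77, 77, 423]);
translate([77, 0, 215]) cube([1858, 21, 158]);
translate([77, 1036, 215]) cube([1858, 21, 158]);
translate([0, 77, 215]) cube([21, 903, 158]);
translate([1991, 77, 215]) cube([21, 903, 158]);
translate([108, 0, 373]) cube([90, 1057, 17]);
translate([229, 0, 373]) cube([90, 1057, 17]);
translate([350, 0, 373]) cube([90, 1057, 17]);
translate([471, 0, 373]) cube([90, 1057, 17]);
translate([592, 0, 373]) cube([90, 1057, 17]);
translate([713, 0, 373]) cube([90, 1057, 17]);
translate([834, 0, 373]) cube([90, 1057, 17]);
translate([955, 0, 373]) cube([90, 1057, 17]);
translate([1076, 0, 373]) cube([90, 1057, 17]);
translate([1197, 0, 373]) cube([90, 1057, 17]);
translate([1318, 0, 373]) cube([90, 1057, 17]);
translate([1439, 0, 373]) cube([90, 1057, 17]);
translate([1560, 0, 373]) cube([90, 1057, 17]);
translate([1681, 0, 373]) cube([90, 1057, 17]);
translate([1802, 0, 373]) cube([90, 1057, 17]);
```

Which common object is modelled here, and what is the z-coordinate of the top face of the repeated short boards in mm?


A bed frame. The slat-top height is 390 mm.

Four posts, four rails, and a row of slats — a bed frame. Slats sit on the rails at z = 215 + 158 = 373; with slat thickness 17, the top is 390 mm.


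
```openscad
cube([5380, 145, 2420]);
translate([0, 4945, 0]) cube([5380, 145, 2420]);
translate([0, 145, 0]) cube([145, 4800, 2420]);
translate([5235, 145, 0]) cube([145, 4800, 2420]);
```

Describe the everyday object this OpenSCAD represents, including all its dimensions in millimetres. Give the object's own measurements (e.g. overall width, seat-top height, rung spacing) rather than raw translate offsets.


The wall frame of a small rectangular building: four walls, each 2420 mm tall and 145 mm thick, enclosing a footprint 5380 mm (x) by 5090 mm (y) outside-to-outside, with no floor or roof. The front and back walls (the −y and +y sides) span the full width; the two side walls fit between them.


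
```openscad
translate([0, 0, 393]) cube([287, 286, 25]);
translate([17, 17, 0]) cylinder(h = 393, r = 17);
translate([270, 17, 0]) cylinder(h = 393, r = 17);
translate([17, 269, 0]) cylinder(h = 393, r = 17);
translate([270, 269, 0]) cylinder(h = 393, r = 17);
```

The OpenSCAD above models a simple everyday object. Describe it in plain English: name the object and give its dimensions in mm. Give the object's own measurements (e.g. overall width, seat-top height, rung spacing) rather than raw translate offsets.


A simple wooden stool: a rectangular seat 287 mm (x) by 286 mm (y), 25 mm thick, top face at z = 418 mm, on four round legs, each 34 mm in diameter. The legs rest on z = 0, each leg's axis is inset half a diameter from the nearest pair of seat edges (so the leg's bounding box is flush with the corner).


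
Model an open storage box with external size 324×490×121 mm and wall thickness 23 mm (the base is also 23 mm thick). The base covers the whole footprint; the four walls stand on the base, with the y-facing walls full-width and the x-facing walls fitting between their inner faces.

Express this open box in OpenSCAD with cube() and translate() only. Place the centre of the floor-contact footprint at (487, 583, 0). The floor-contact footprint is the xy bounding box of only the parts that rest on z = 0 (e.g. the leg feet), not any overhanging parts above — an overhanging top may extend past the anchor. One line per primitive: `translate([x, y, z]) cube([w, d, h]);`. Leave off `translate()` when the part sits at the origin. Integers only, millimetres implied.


translate([325, 338, 0]) cube([324, 490, 23]);
translate([325, 338, 23]) cube([324, 23, 98]);
translate([325, 805, 23]) cube([324, 23, 98]);
translate([325, 361, 23]) cube([23, 444, 98]);
translate([626, 361, 23]) cube([23, 444, 98]);


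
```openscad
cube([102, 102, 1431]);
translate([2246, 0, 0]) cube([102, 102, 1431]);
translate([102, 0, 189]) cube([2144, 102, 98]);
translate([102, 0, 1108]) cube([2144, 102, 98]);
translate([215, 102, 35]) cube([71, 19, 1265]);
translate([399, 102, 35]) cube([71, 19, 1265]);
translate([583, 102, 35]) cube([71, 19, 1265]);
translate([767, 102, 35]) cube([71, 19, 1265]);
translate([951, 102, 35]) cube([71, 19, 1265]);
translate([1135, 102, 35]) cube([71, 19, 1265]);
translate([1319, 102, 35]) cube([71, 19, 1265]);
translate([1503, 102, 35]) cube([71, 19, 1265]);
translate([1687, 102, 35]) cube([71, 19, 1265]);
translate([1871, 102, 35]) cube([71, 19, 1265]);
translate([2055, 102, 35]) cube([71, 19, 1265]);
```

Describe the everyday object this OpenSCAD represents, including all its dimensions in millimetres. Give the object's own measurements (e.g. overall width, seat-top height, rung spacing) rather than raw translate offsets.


A fence section. Two 102×102 mm posts, 1431 mm tall, stand on the floor with a clear span of 2144 mm between their inner faces. Two horizontal rails of 102×98 mm section span the gap between the posts with their undersides at z = 189 mm and z = 1108 mm, flush with the posts' −y face. 11 pickets, each 71 mm wide, 19 mm thick and 1265 mm tall, are fixed to the +y face of the rails with their bottoms at z = 35 mm, spaced across the span with a 113 mm gap after the −x post and between neighbouring pickets, with 120 mm left before the +x post.


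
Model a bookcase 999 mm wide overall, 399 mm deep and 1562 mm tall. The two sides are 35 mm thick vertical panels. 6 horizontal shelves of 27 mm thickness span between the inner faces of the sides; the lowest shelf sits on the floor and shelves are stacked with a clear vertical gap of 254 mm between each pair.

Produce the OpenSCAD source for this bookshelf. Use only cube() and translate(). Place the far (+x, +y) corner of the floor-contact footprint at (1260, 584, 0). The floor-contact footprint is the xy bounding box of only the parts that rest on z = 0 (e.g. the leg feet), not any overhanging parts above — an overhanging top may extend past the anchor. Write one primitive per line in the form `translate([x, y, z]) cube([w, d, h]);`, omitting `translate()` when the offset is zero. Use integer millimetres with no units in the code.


translate([261, 185, 0]) cube([35, 399, 1562]);
translate([1225, 185, 0]) cube([35, 399, 1562]);
translate([296, 185, 0]) cube([929, 399, 27]);
translate([296, 185, 281]) cube([929, 399, 27]);
translate([296, 185, 562]) cube([929, 399, 27]);
translate([296, 185, 843]) cube([929, 399, 27]);
translate([296, 185, 1124]) cube([929, 399, 27]);
translate([296, 185, 1405]) cube([929, 399, 27]);


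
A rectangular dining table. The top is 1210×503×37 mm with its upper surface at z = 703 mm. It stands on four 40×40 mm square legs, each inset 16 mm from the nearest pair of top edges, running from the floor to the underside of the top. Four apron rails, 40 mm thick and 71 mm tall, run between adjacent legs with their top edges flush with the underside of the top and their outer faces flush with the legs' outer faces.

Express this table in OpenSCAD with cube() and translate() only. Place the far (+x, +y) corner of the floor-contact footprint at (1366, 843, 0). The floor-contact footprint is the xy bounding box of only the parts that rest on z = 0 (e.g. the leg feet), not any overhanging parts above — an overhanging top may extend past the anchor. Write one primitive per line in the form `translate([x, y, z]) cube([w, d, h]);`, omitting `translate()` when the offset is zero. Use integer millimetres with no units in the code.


// leg_h = 703 - 37 = 666
// apron z = 666 - 71 = 595
translate([172, 356, 666]) cube([1210, 503, 37]);
translate([188, 372, 0]) cube([40, 40, 666]);
translate([1326, 372, 0]) cube([40, 40, 666]);
translate([188, 803, 0]) cube([40, 40, 666]);
translate([1326, 803, 0]) cube([40, 40, 666]);
translate([228, 372, 595]) cube([1098, 40, 71]);
translate([228, 803, 595]) cube([1098, 40, 71]);
translate([188, 412, 595]) cube([40, 391, 71]);
translate([1326, 412, 595]) cube([40, 391, 71]);


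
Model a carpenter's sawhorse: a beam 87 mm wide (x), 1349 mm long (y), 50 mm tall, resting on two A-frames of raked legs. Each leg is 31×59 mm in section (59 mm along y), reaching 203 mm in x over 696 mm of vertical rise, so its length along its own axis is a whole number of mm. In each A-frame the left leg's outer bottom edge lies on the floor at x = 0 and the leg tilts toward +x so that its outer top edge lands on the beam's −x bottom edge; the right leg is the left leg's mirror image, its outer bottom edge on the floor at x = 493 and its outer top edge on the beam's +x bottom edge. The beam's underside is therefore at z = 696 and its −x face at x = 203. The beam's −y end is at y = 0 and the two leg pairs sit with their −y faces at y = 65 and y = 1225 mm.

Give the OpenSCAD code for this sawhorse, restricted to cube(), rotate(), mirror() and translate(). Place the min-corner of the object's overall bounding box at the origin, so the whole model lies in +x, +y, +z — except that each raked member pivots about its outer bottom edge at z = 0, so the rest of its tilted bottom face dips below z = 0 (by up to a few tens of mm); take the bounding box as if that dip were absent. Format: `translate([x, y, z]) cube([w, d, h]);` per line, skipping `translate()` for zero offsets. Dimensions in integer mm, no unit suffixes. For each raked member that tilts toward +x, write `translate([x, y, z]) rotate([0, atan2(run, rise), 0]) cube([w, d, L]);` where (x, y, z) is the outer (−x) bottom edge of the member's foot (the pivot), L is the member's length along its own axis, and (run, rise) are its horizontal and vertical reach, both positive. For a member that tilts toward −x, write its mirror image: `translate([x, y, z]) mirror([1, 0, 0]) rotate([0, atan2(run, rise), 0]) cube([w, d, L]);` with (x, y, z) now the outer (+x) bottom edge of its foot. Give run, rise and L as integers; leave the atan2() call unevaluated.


translate([203, 0, 696]) cube([87, 1349, 50]);
translate([0, 65, 0]) rotate([0, atan2(203, 696), 0]) cube([31, 59, 725]);
translate([493, 65, 0]) mirror([1, 0, 0]) rotate([0, atan2(203, 696), 0]) cube([31, 59, 725]);
translate([0, 1225, 0]) rotate([0, atan2(203, 696), 0]) cube([31, 59, 725]);
translate([493, 1225, 0]) mirror([1, 0, 0]) rotate([0, atan2(203, 696), 0]) cube([31, 59, 725]);


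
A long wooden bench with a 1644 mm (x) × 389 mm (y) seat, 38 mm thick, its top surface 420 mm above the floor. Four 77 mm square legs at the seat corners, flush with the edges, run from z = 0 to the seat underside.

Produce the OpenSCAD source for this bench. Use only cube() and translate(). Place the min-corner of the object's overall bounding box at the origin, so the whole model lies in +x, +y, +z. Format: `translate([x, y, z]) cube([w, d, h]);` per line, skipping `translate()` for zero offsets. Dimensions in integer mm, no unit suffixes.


translate([0, 0, 382]) cube([1644, 389, 38]);
cube([77, 77, 382]);
translate([0, 312, 0]) cube([77, 77, 382]);
translate([1567, 0, 0]) cube([77, 77, 382]);
translate([1567, 312, 0]) cube([77, 77, 382]);


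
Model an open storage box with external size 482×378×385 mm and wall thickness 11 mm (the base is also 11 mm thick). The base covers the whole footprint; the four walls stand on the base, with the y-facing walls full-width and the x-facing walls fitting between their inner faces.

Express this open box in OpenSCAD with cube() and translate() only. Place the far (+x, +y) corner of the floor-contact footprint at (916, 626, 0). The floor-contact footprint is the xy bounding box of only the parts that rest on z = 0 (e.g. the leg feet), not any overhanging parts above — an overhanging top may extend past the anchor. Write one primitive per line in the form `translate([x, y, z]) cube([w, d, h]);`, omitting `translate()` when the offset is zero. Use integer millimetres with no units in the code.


translate([434, 248, 0]) cube([482, 378, 11]);
translate([434, 248, 11]) cube([482, 11, 374]);
translate([434, 615, 11]) cube([482, 11, 374]);
translate([434, 259, 11]) cube([11, 356, 374]);
translate([905, 259, 11]) cube([11, 356, 374]);


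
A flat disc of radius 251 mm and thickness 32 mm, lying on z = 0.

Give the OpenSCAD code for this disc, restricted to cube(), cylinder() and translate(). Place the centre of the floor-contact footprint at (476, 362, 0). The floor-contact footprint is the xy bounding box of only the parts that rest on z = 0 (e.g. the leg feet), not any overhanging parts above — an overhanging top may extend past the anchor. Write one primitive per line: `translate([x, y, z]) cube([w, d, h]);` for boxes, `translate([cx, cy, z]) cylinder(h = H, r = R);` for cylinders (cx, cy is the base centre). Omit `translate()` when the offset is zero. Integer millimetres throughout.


translate([476, 362, 0]) cylinder(h = 32, r = 251);


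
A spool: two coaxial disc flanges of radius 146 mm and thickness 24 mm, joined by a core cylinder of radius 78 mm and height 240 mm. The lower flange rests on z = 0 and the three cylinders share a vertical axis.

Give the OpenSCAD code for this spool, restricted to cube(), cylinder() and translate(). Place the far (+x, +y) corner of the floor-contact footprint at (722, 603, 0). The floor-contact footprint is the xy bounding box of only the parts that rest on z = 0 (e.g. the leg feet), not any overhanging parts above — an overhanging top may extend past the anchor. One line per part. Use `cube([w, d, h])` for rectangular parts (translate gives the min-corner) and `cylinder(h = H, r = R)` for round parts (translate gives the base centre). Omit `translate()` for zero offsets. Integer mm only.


translate([576, 457, 0]) cylinder(h = 24, r = 146);
translate([576, 457, 24]) cylinder(h = 240, r = 78);
translate([576, 457, 264]) cylinder(h = 24, r = 146);


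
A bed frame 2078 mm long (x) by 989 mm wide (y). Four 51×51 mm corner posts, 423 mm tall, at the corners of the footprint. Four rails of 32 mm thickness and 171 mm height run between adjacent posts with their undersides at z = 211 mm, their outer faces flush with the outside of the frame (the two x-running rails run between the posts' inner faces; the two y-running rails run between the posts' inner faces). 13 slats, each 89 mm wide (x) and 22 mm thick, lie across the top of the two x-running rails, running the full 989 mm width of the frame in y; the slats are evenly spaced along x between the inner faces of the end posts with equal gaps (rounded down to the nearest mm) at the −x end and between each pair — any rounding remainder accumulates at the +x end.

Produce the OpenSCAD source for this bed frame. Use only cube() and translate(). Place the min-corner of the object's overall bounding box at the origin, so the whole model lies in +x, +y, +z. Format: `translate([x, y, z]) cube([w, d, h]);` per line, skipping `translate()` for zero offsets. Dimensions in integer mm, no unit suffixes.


cube([51, 51, 423]);
translate([0, 938, 0]) cube([51, 51, 423]);
translate([2027, 0, 0]) cube([51, 51, 423]);
translate([2027, 938, 0]) cube([51, 51, 423]);
translate([51, 0, 211]) cube([1976, 32, 171]);
translate([51, 957, 211]) cube([1976, 32, 171]);
translate([0, 51, 211]) cube([32, 887, 171]);
translate([2046, 51, 211]) cube([32, 887, 171]);
translate([109, 0, 382]) cube([89, 989, 22]);
translate([256, 0, 382]) cube([89, 989, 22]);
translate([403, 0, 382]) cube([89, 989, 22]);
translate([550, 0, 382]) cube([89, 989, 22]);
translate([697, 0, 382]) cube([89, 989, 22]);
translate([844, 0, 382]) cube([89, 989, 22]);
translate([991, 0, 382]) cube([89, 989, 22]);
translate([1138, 0, 382]) cube([89, 989, 22]);
translate([1285, 0, 382]) cube([89, 989, 22]);
translate([1432, 0, 382]) cube([89, 989, 22]);
translate([1579, 0, 382]) cube([89, 989, 22]);
translate([1726, 0, 382]) cube([89, 989, 22]);
translate([1873, 0, 382]) cube([89, 989, 22]);


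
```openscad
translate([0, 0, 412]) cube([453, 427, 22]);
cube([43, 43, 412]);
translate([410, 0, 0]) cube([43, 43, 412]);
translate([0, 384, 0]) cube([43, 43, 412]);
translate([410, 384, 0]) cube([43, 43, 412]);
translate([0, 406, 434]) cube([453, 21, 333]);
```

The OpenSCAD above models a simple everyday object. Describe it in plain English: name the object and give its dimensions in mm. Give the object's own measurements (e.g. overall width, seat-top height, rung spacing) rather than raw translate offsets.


A chair. The seat is a 453×427×22 mm slab with its top at z = 434 mm, on four 43×43 mm corner legs (flush with the seat edges, standing on z = 0). A flat backrest 21 mm thick, 333 mm tall, spans the full seat width and rises from the seat top along its +y edge, rear face flush with the rear of the seat.


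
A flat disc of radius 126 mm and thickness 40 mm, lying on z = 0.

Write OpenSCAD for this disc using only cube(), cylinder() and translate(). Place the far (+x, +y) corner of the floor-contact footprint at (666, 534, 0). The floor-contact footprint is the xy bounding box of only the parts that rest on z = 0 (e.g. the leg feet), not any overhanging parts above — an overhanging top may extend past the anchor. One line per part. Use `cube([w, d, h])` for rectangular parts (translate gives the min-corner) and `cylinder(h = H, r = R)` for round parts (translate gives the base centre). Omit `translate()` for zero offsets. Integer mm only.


translate([540, 408, 0]) cylinder(h = 40, r = 126);


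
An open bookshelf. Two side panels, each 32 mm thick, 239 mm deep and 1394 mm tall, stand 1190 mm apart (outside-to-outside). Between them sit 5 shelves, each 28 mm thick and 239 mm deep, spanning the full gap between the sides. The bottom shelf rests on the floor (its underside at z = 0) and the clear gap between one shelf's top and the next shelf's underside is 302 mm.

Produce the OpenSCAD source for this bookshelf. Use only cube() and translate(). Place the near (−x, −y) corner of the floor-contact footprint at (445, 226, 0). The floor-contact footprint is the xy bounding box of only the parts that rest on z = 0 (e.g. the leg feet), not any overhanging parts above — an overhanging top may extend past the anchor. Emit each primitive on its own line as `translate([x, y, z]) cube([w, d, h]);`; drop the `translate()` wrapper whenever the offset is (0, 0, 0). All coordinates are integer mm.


translate([445, 226, 0]) cube([32, 239, 1394]);
translate([1603, 226, 0]) cube([32, 239, 1394]);
translate([477, 226, 0]) cube([1126, 239, 28]);
translate([477, 226, 330]) cube([1126, 239, 28]);
translate([477, 226, 660]) cube([1126, 239, 28]);
translate([477, 226, 990]) cube([1126, 239, 28]);
translate([477, 226, 1320]) cube([1126, 239, 28]);


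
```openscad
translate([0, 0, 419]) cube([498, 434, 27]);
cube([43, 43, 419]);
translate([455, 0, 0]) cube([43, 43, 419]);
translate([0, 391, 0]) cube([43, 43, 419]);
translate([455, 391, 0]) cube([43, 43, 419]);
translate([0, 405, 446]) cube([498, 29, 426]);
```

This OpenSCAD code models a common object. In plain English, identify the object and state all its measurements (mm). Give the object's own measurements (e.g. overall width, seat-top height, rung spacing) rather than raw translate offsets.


A chair. The seat is a 498×434×27 mm slab with its top at z = 446 mm, on four 43×43 mm corner legs (flush with the seat edges, standing on z = 0). A flat backrest 29 mm thick, 426 mm tall, spans the full seat width and rises from the seat top along its +y edge, rear face flush with the rear of the seat.


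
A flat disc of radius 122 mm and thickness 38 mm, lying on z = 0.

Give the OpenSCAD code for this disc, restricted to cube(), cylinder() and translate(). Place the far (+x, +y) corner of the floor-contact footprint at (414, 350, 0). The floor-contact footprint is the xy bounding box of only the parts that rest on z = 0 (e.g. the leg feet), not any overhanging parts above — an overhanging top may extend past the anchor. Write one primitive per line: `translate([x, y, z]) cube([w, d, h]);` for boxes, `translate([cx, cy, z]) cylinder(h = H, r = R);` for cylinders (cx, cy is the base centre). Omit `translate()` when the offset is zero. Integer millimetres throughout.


translate([292, 228, 0]) cylinder(h = 38, r = 122);


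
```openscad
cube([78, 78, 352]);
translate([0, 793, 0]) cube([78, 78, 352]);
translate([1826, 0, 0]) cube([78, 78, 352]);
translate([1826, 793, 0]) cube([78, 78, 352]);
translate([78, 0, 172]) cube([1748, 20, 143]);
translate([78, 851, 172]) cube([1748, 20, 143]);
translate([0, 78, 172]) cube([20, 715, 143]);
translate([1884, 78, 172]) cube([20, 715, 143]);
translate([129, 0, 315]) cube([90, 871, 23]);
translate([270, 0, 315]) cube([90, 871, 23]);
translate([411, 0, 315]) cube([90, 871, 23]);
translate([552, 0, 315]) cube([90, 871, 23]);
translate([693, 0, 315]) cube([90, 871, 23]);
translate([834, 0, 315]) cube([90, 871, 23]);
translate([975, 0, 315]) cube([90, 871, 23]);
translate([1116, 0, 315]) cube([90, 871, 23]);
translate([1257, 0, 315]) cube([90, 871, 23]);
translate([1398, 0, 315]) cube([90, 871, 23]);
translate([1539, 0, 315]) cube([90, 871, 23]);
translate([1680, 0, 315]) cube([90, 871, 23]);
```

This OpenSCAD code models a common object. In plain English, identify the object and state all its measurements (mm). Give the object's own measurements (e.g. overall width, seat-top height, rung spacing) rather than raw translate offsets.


A bed frame 1904 mm long (x) by 871 mm wide (y). Four 78×78 mm corner posts, 352 mm tall, at the corners of the footprint. Four rails of 20 mm thickness and 143 mm height run between adjacent posts with their undersides at z = 172 mm, their outer faces flush with the outside of the frame (the two x-running rails run between the posts' inner faces; the two y-running rails run between the posts' inner faces). 12 slats, each 90 mm wide (x) and 23 mm thick, lie across the top of the two x-running rails, running the full 871 mm width of the frame in y; along x they sit between the end posts with a 51 mm gap after the −x posts and between neighbouring slats, leaving 56 mm before the +x posts.


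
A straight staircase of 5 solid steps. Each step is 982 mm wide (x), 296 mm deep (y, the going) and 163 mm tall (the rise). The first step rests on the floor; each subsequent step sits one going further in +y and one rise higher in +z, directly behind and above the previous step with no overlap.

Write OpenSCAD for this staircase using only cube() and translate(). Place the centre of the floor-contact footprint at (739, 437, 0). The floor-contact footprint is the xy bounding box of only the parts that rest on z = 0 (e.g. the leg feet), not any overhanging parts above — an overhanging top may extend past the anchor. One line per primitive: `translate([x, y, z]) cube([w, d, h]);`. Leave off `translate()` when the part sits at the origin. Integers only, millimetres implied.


translate([248, 289, 0]) cube([982, 296, 163]);
translate([248, 585, 163]) cube([982, 296, 163]);
translate([248, 881, 326]) cube([982, 296, 163]);
translate([248, 1177, 489]) cube([982, 296, 163]);
translate([248, 1473, 652]) cube([982, 296, 163]);


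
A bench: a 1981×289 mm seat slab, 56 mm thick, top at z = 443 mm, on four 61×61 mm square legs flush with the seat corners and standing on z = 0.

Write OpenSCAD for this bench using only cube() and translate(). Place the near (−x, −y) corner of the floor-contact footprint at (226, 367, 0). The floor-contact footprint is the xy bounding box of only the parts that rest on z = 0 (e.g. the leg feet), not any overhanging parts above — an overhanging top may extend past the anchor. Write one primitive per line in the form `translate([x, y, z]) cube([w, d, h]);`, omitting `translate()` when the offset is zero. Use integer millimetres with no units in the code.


translate([226, 367, 387]) cube([1981, 289, 56]);
translate([226, 367, 0]) cube([61, 61, 387]);
translate([226, 595, 0]) cube([61, 61, 387]);
translate([2146, 367, 0]) cube([61, 61, 387]);
translate([2146, 595, 0]) cube([61, 61, 387]);


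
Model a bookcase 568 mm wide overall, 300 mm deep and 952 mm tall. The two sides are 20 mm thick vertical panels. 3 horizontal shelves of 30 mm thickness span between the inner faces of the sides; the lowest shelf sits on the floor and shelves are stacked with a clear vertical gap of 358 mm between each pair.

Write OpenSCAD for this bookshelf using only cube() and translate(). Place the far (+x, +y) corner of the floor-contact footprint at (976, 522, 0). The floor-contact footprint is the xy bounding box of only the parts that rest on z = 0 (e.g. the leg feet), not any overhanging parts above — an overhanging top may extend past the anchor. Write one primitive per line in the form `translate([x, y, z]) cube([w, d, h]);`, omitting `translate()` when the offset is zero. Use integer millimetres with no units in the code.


translate([408, 222, 0]) cube([20, 300, 952]);
translate([956, 222, 0]) cube([20, 300, 952]);
translate([428, 222, 0]) cube([528, 300, 30]);
translate([428, 222, 388]) cube([528, 300, 30]);
translate([428, 222, 776]) cube([528, 300, 30]);


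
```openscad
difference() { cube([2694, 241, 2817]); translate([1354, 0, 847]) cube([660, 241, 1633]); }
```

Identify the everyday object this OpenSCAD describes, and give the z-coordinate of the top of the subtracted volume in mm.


A wall with a window opening. The window head height is 2480 mm.

A wall with a rectangular opening subtracted — a window. Sill at z = 847, opening 1633 mm tall, so the head is at 847 + 1633 = 2480 mm.


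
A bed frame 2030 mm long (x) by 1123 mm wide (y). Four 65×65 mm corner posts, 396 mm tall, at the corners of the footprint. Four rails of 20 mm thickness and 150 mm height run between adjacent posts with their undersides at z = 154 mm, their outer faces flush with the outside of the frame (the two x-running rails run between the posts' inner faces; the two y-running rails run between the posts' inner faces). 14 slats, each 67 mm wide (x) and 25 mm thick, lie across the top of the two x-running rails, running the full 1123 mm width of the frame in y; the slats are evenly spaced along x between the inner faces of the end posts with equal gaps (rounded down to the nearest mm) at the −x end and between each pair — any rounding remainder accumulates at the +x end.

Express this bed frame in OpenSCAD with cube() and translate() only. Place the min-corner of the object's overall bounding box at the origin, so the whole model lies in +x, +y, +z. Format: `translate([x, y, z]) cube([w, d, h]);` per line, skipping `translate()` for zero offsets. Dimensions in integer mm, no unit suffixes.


cube([65, 65, 396]);
translate([0, 1058, 0]) cube([65, 65, 396]);
translate([1965, 0, 0]) cube([65, 65, 396]);
translate([1965, 1058, 0]) cube([65, 65, 396]);
translate([65, 0, 154]) cube([1900, 20, 150]);
translate([65, 1103, 154]) cube([1900, 20, 150]);
translate([0, 65, 154]) cube([20, 993, 150]);
translate([2010, 65, 154]) cube([20, 993, 150]);
translate([129, 0, 304]) cube([67, 1123, 25]);
translate([260, 0, 304]) cube([67, 1123, 25]);
translate([391, 0, 304]) cube([67, 1123, 25]);
translate([522, 0, 304]) cube([67, 1123, 25]);
translate([653, 0, 304]) cube([67, 1123, 25]);
translate([784, 0, 304]) cube([67, 1123, 25]);
translate([915, 0, 304]) cube([67, 1123, 25]);
translate([1046, 0, 304]) cube([67, 1123, 25]);
translate([1177, 0, 304]) cube([67, 1123, 25]);
translate([1308, 0, 304]) cube([67, 1123, 25]);
translate([1439, 0, 304]) cube([67, 1123, 25]);
translate([1570, 0, 304]) cube([67, 1123, 25]);
translate([1701, 0, 304]) cube([67, 1123, 25]);
translate([1832, 0, 304]) cube([67, 1123, 25]);


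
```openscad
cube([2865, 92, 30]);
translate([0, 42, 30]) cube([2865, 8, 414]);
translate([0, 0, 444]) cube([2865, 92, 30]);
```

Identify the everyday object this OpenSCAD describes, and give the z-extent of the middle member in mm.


An I-beam. The web height is 414 mm.

Two wide flanges with a thin centred web — an I-beam. Overall 474 mm minus two 30 mm flanges gives a web of 474 − 2·30 = 414 mm.


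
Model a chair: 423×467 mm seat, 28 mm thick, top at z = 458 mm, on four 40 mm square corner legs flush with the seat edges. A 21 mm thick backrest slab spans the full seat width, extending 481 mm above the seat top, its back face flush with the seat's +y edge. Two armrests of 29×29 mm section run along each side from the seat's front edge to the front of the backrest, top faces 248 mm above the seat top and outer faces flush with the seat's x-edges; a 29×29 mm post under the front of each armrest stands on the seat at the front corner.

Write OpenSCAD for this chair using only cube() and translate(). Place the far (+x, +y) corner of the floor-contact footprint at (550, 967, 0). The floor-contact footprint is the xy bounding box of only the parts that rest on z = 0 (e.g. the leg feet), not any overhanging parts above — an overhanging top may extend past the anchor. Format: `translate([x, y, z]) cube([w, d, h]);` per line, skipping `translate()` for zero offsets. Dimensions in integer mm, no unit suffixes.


translate([127, 500, 430]) cube([423, 467, 28]);
translate([127, 500, 0]) cube([40, 40, 430]);
translate([510, 500, 0]) cube([40, 40, 430]);
translate([127, 927, 0]) cube([40, 40, 430]);
translate([510, 927, 0]) cube([40, 40, 430]);
translate([127, 946, 458]) cube([423, 21, 481]);
translate([127, 500, 677]) cube([29, 446, 29]);
translate([521, 500, 677]) cube([29, 446, 29]);
translate([127, 500, 458]) cube([29, 29, 219]);
translate([521, 500, 458]) cube([29, 29, 219]);


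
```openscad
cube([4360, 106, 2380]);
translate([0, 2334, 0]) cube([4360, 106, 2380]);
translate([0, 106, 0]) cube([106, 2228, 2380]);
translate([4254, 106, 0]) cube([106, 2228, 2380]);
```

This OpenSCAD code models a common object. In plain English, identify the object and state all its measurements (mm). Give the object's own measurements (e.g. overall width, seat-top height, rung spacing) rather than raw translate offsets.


The wall frame of a small rectangular building: four walls, each 2380 mm tall and 106 mm thick, enclosing a footprint 4360 mm (x) by 2440 mm (y) outside-to-outside, with no floor or roof. The front and back walls (the −y and +y sides) span the full width; the two side walls fit between them.
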